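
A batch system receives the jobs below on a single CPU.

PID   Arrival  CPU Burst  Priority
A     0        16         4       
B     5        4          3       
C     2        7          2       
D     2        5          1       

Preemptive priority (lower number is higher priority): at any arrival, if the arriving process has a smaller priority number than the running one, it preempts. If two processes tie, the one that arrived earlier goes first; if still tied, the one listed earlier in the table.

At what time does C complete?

14

Timeline: | A 0-2 | D 2-7 | C 7-14 | B 14-18 | A 18-32 |
Completion: A=32  B=18  C=14  D=7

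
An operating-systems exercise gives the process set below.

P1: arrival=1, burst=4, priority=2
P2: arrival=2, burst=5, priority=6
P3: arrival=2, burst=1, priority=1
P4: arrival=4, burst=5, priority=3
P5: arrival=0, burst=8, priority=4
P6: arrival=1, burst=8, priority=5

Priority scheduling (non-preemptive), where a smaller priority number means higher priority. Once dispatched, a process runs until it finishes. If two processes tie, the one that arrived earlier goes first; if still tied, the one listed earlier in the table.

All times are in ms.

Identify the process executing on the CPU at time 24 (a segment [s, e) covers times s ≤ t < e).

Gantt: | P5 0-8 | P3 8-9 | P1 9-13 | P4 13-18 | P6 18-26 | P2 26-31 |
Completion: P1=13  P2=31  P3=9  P4=18  P5=8  P6=26

P6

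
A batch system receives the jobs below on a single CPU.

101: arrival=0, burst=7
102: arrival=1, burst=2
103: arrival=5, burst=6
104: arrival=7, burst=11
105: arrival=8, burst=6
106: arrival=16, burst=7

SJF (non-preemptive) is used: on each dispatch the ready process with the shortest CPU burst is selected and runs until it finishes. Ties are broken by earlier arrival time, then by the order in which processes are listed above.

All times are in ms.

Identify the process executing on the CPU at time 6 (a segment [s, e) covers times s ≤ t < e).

Gantt: | 101 0-7 | 102 7-9 | 103 9-15 | 105 15-21 | 106 21-28 | 104 28-39 |
Completion: 101=7  102=9  103=15  104=39  105=21  106=28

101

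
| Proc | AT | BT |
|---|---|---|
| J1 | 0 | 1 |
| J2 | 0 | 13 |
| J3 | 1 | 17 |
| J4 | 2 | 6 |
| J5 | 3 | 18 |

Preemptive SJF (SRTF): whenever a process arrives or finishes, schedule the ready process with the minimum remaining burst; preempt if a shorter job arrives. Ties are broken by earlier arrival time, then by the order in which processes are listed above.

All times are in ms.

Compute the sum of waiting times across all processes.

Gantt: | J1 0-1 | J2 1-2 | J4 2-8 | J2 8-20 | J3 20-37 | J5 37-55 |
Completion: J1=1  J2=20  J3=37  J4=8  J5=55
Turnaround (C−A): J1=1  J2=20  J3=36  J4=6  J5=52
Waiting = turnaround − burst: J1=0, J2=7, J3=19, J4=0, J5=34
Total waiting = 0 + 7 + 19 + 0 + 34 = 60

60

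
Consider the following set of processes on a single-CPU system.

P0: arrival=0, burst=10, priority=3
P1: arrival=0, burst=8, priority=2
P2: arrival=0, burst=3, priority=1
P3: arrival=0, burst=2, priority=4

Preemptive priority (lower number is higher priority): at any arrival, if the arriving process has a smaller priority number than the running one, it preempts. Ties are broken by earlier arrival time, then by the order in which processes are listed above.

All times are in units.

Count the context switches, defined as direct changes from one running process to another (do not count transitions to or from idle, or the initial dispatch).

Schedule: | P2 0-3 | P1 3-11 | P0 11-21 | P3 21-23 |
Completion: P0=21  P1=11  P2=3  P3=23
Turnaround (C−A): P0=21  P1=11  P2=3  P3=23

3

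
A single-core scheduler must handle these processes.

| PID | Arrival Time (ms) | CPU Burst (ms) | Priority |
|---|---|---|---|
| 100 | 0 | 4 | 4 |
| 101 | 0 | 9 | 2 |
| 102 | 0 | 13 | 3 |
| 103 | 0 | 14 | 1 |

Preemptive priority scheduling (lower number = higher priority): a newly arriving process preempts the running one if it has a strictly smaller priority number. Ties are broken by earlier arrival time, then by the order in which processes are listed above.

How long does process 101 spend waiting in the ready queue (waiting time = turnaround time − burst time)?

14

Gantt: | 103 0-14 | 101 14-23 | 102 23-36 | 100 36-40 |
Completion: 100=40  101=23  102=36  103=14
Waiting(101) = turnaround − burst = 23 − 9 = 14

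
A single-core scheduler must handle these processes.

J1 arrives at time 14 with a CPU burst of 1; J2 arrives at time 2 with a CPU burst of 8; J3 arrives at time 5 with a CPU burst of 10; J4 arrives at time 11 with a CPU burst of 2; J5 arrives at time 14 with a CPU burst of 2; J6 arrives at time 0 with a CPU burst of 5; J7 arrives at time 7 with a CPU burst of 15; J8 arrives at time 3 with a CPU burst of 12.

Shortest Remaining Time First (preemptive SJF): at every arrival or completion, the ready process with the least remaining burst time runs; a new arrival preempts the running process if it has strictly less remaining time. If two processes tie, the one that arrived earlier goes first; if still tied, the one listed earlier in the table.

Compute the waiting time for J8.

25

Gantt: | J6 0-5 | J2 5-13 | J4 13-15 | J1 15-16 | J5 16-18 | J3 18-28 | J8 28-40 | J7 40-55 |
Completion: J1=16  J2=13  J3=28  J4=15  J5=18  J6=5  J7=55  J8=40
Waiting(J8) = turnaround − burst = 37 − 12 = 25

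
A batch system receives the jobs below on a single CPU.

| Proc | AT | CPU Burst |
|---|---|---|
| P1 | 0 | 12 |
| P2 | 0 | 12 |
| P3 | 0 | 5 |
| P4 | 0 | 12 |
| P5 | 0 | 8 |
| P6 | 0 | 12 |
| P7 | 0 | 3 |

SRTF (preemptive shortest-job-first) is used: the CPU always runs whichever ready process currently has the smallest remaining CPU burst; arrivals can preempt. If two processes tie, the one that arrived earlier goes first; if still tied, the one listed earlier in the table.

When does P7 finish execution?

3

Gantt: | P7 0-3 | P3 3-8 | P5 8-16 | P1 16-28 | P2 28-40 | P4 40-52 | P6 52-64 |
Completion: P1=28  P2=40  P3=8  P4=52  P5=16  P6=64  P7=3
Turnaround (C−A): P1=28  P2=40  P3=8  P4=52  P5=16  P6=64  P7=3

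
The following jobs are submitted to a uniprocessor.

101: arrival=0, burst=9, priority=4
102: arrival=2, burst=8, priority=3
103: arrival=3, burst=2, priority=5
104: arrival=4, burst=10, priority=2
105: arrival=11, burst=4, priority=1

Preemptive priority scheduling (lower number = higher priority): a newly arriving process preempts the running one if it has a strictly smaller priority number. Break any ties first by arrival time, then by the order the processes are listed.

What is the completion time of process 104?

Schedule: | 101 0-2 | 102 2-4 | 104 4-11 | 105 11-15 | 104 15-18 | 102 18-24 | 101 24-31 | 103 31-33 |
Completion: 101=31  102=24  103=33  104=18  105=15
Turnaround (C−A): 101=31  102=22  103=30  104=14  105=4

18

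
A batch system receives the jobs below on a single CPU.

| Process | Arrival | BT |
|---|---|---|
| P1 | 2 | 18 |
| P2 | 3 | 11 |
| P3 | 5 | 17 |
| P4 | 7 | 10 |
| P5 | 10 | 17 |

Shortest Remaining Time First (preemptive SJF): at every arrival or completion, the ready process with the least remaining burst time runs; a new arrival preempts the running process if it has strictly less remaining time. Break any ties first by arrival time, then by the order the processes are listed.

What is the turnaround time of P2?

11

Gantt: | idle 0-2 | P1 2-3 | P2 3-14 | P4 14-24 | P1 24-41 | P3 41-58 | P5 58-75 |
Completion: P1=41  P2=14  P3=58  P4=24  P5=75
Turnaround(P2) = completion − arrival = 14 − 3 = 11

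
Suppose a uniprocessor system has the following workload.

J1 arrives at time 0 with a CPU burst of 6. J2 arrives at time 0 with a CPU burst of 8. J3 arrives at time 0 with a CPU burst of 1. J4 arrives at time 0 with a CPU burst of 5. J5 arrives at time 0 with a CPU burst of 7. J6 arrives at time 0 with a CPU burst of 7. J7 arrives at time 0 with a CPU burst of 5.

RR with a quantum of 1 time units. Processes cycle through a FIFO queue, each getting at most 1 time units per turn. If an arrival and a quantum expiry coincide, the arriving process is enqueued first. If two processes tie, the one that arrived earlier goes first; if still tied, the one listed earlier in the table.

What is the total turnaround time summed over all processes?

Gantt: | J1 0-1 | J2 1-2 | J3 2-3 | J4 3-4 | J5 4-5 | J6 5-6 | J7 6-7 | J1 7-8 | J2 8-9 | J4 9-10 | J5 10-11 | J6 11-12 | J7 12-13 | J1 13-14 | J2 14-15 | J4 15-16 | J5 16-17 | J6 17-18 | J7 18-19 | J1 19-20 | J2 20-21 | J4 21-22 | J5 22-23 | J6 23-24 | J7 24-25 | J1 25-26 | J2 26-27 | J4 27-28 | J5 28-29 | J6 29-30 | J7 30-31 | J1 31-32 | J2 32-33 | J5 33-34 | J6 34-35 | J2 35-36 | J5 36-37 | J6 37-38 | J2 38-39 |
Completion: J1=32  J2=39  J3=3  J4=28  J5=37  J6=38  J7=31
Turnaround = completion − arrival: J1=32, J2=39, J3=3, J4=28, J5=37, J6=38, J7=31
Total turnaround = 32 + 39 + 3 + 28 + 37 + 38 + 31 = 208

208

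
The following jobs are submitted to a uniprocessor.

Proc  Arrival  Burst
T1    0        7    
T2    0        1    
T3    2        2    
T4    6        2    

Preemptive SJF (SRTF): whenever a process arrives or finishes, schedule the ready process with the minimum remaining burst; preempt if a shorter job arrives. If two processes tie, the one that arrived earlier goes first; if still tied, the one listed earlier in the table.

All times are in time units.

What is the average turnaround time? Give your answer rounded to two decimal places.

4.25

Schedule: | T2 0-1 | T1 1-2 | T3 2-4 | T1 4-6 | T4 6-8 | T1 8-12 |
Completion: T1=12  T2=1  T3=4  T4=8
Turnaround (C−A): T1=12  T2=1  T3=2  T4=2
Turnaround times: T1=12, T2=1, T3=2, T4=2
Average turnaround = (12+1+2+2) / 4 = 17/4 = 4.25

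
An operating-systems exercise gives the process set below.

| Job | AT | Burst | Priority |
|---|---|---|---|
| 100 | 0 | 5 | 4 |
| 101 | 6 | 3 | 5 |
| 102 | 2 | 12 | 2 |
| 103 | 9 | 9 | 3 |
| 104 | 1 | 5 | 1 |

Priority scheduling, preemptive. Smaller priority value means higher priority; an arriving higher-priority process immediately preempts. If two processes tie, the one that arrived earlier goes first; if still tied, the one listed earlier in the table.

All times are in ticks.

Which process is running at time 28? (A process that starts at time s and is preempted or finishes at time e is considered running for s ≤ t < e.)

Schedule: | 100 0-1 | 104 1-6 | 102 6-18 | 103 18-27 | 100 27-31 | 101 31-34 |
Completion: 100=31  101=34  102=18  103=27  104=6
Turnaround (C−A): 100=31  101=28  102=16  103=18  104=5

100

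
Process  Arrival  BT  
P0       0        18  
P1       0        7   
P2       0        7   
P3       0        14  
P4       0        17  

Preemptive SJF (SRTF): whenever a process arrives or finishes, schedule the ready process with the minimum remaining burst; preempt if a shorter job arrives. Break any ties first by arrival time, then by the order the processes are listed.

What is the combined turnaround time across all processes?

157

Gantt: | P1 0-7 | P2 7-14 | P3 14-28 | P4 28-45 | P0 45-63 |
Completion: P0=63  P1=7  P2=14  P3=28  P4=45
Turnaround (C−A): P0=63  P1=7  P2=14  P3=28  P4=45
Turnaround = completion − arrival: P0=63, P1=7, P2=14, P3=28, P4=45
Total turnaround = 63 + 7 + 14 + 28 + 45 = 157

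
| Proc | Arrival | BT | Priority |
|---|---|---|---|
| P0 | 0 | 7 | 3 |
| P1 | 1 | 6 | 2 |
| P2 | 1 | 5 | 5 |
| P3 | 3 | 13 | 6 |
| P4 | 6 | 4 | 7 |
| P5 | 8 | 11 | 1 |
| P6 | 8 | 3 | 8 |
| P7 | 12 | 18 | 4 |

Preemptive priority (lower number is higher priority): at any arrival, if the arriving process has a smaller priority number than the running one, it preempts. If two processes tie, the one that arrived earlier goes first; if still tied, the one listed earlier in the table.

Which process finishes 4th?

Timeline: | P0 0-1 | P1 1-7 | P0 7-8 | P5 8-19 | P0 19-24 | P7 24-42 | P2 42-47 | P3 47-60 | P4 60-64 | P6 64-67 |
Completion: P0=24  P1=7  P2=47  P3=60  P4=64  P5=19  P6=67  P7=42
Turnaround (C−A): P0=24  P1=6  P2=46  P3=57  P4=58  P5=11  P6=59  P7=30
Finish order: P1 → P5 → P0 → P7 → P2 → P3 → P4 → P6

P7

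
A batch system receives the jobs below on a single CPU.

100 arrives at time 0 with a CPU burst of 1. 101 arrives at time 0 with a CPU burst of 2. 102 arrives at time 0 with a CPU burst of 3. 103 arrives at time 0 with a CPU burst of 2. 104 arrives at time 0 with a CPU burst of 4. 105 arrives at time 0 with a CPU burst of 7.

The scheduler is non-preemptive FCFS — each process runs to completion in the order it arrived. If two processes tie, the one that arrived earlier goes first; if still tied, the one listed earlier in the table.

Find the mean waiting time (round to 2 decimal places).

Schedule: | 100 0-1 | 101 1-3 | 102 3-6 | 103 6-8 | 104 8-12 | 105 12-19 |
Completion: 100=1  101=3  102=6  103=8  104=12  105=19
Turnaround (C−A): 100=1  101=3  102=6  103=8  104=12  105=19
Waiting times: 100=0, 101=1, 102=3, 103=6, 104=8, 105=12
Average waiting = (0+1+3+6+8+12) / 6 = 30/6 = 5.00

5.00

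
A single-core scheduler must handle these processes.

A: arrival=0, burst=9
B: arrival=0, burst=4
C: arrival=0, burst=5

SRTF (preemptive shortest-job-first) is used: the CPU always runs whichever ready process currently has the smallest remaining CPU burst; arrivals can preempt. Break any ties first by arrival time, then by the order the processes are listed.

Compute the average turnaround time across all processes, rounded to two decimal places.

10.33

Timeline: | B 0-4 | C 4-9 | A 9-18 |
Completion: A=18  B=4  C=9
Turnaround times: A=18, B=4, C=9
Average turnaround = (18+4+9) / 3 = 31/3 = 10.33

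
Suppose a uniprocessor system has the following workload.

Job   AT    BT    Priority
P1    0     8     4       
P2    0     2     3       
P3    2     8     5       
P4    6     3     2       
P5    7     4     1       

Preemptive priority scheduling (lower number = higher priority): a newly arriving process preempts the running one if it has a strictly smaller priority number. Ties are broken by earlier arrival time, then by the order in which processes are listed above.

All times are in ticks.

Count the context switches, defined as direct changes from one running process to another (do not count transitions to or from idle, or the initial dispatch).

Gantt: | P2 0-2 | P1 2-6 | P4 6-7 | P5 7-11 | P4 11-13 | P1 13-17 | P3 17-25 |
Completion: P1=17  P2=2  P3=25  P4=13  P5=11
Turnaround (C−A): P1=17  P2=2  P3=23  P4=7  P5=4

6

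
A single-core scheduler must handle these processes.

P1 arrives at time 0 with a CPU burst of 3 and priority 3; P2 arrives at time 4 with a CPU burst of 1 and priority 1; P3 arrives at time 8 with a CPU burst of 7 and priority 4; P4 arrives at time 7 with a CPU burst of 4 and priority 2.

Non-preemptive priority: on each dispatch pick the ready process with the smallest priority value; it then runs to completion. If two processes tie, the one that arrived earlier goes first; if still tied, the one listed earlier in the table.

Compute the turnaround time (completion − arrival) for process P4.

Gantt: | P1 0-3 | idle 3-4 | P2 4-5 | idle 5-7 | P4 7-11 | P3 11-18 |
Completion: P1=3  P2=5  P3=18  P4=11
Turnaround (C−A): P1=3  P2=1  P3=10  P4=4
Turnaround(P4) = completion − arrival = 11 − 7 = 4

4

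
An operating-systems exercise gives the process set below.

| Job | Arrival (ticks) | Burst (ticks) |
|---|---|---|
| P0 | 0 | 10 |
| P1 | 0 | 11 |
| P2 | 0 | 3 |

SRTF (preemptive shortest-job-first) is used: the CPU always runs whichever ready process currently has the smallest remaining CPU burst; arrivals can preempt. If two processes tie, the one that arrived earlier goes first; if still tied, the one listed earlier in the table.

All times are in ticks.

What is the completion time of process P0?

Schedule: | P2 0-3 | P0 3-13 | P1 13-24 |
Completion: P0=13  P1=24  P2=3

13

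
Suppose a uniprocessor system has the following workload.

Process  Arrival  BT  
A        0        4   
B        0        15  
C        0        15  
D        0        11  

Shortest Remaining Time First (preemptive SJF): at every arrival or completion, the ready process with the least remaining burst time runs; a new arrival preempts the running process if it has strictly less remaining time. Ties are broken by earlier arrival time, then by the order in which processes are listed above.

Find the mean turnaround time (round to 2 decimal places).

23.50

Timeline: | A 0-4 | D 4-15 | B 15-30 | C 30-45 |
Completion: A=4  B=30  C=45  D=15
Turnaround times: A=4, B=30, C=45, D=15
Average turnaround = (4+30+45+15) / 4 = 94/4 = 23.50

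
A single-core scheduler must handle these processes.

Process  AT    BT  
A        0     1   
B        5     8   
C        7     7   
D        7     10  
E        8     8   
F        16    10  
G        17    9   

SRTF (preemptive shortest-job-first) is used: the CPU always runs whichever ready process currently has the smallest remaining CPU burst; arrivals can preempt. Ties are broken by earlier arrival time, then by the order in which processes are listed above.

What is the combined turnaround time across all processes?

143

Timeline: | A 0-1 | idle 1-5 | B 5-13 | C 13-20 | E 20-28 | G 28-37 | D 37-47 | F 47-57 |
Completion: A=1  B=13  C=20  D=47  E=28  F=57  G=37
Turnaround = completion − arrival: A=1, B=8, C=13, D=40, E=20, F=41, G=20
Total turnaround = 1 + 8 + 13 + 40 + 20 + 41 + 20 = 143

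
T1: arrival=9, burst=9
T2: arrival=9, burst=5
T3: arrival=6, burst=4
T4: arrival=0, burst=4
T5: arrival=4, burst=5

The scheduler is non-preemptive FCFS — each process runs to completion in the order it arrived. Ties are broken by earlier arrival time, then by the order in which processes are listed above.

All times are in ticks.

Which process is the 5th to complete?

T2

Gantt: | T4 0-4 | T5 4-9 | T3 9-13 | T1 13-22 | T2 22-27 |
Completion: T1=22  T2=27  T3=13  T4=4  T5=9
Finish order: T4 → T5 → T3 → T1 → T2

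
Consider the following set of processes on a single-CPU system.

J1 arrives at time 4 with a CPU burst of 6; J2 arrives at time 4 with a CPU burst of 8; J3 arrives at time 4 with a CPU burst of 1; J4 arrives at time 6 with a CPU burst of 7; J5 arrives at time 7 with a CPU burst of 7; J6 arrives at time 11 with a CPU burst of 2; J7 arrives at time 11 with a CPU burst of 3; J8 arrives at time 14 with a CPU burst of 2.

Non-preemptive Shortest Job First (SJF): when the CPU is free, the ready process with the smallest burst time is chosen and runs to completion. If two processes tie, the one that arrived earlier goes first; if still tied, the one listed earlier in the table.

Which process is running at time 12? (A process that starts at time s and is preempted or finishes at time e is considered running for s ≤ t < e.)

Timeline: | idle 0-4 | J3 4-5 | J1 5-11 | J6 11-13 | J7 13-16 | J8 16-18 | J4 18-25 | J5 25-32 | J2 32-40 |
Completion: J1=11  J2=40  J3=5  J4=25  J5=32  J6=13  J7=16  J8=18
Turnaround (C−A): J1=7  J2=36  J3=1  J4=19  J5=25  J6=2  J7=5  J8=4

J6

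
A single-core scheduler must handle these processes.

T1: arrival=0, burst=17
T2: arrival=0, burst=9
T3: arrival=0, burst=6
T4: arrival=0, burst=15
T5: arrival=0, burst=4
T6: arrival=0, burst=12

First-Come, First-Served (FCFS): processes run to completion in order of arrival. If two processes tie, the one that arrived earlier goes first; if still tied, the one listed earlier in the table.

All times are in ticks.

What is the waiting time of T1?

0

Timeline: | T1 0-17 | T2 17-26 | T3 26-32 | T4 32-47 | T5 47-51 | T6 51-63 |
Completion: T1=17  T2=26  T3=32  T4=47  T5=51  T6=63
Turnaround (C−A): T1=17  T2=26  T3=32  T4=47  T5=51  T6=63
Waiting(T1) = turnaround − burst = 17 − 17 = 0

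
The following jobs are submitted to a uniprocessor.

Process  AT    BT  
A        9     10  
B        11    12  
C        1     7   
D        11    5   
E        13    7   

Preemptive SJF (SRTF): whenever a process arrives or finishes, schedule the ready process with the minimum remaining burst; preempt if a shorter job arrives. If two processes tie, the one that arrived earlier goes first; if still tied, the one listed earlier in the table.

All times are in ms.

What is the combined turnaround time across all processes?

Timeline: | idle 0-1 | C 1-8 | idle 8-9 | A 9-11 | D 11-16 | E 16-23 | A 23-31 | B 31-43 |
Completion: A=31  B=43  C=8  D=16  E=23
Turnaround = completion − arrival: A=22, B=32, C=7, D=5, E=10
Total turnaround = 22 + 32 + 7 + 5 + 10 = 76

76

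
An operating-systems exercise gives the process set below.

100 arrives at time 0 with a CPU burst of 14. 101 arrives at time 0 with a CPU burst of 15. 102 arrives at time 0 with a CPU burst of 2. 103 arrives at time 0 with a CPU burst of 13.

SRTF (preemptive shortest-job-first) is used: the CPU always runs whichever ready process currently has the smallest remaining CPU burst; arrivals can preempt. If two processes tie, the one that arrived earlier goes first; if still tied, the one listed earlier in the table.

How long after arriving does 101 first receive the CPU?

Schedule: | 102 0-2 | 103 2-15 | 100 15-29 | 101 29-44 |
Completion: 100=29  101=44  102=2  103=15
Turnaround (C−A): 100=29  101=44  102=2  103=15
Response(101) = first start − arrival = 29 − 0 = 29

29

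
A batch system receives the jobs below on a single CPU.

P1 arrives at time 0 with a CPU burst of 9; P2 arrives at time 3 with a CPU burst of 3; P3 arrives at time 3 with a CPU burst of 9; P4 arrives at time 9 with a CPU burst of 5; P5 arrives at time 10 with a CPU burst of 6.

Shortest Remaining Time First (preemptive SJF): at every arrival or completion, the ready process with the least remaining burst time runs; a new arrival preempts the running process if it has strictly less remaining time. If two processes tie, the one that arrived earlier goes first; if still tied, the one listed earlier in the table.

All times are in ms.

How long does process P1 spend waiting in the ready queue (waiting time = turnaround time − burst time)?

3

Schedule: | P1 0-3 | P2 3-6 | P1 6-12 | P4 12-17 | P5 17-23 | P3 23-32 |
Completion: P1=12  P2=6  P3=32  P4=17  P5=23
Turnaround (C−A): P1=12  P2=3  P3=29  P4=8  P5=13
Waiting(P1) = turnaround − burst = 12 − 9 = 3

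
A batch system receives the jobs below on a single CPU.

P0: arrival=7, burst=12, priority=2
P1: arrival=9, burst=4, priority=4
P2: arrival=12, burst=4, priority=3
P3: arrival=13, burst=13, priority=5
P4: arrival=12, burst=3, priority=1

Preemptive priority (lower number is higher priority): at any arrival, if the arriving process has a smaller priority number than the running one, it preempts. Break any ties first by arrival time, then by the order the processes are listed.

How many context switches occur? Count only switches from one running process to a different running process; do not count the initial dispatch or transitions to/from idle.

5

Timeline: | idle 0-7 | P0 7-12 | P4 12-15 | P0 15-22 | P2 22-26 | P1 26-30 | P3 30-43 |
Completion: P0=22  P1=30  P2=26  P3=43  P4=15
Turnaround (C−A): P0=15  P1=21  P2=14  P3=30  P4=3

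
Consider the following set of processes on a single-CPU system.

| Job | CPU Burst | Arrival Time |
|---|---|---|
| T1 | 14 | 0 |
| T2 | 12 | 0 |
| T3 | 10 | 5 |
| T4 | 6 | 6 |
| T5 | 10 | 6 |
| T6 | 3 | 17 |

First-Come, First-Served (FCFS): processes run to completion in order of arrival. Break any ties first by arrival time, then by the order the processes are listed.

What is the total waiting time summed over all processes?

136

Gantt: | T1 0-14 | T2 14-26 | T3 26-36 | T4 36-42 | T5 42-52 | T6 52-55 |
Completion: T1=14  T2=26  T3=36  T4=42  T5=52  T6=55
Waiting = turnaround − burst: T1=0, T2=14, T3=21, T4=30, T5=36, T6=35
Total waiting = 0 + 14 + 21 + 30 + 36 + 35 = 136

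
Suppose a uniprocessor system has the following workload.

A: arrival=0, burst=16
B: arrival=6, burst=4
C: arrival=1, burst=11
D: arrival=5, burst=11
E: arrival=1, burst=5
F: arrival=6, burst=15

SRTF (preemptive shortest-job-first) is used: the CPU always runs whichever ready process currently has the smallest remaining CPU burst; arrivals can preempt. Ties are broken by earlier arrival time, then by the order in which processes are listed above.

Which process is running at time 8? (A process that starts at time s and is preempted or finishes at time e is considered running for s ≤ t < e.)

B

Schedule: | A 0-1 | E 1-6 | B 6-10 | C 10-21 | D 21-32 | A 32-47 | F 47-62 |
Completion: A=47  B=10  C=21  D=32  E=6  F=62
Turnaround (C−A): A=47  B=4  C=20  D=27  E=5  F=56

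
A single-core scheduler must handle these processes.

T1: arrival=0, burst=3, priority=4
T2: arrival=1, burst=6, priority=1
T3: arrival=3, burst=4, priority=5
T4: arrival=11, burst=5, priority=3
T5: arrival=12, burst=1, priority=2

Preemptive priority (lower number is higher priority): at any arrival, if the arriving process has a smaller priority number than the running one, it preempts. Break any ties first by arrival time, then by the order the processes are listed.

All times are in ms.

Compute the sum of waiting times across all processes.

Gantt: | T1 0-1 | T2 1-7 | T1 7-9 | T3 9-11 | T4 11-12 | T5 12-13 | T4 13-17 | T3 17-19 |
Completion: T1=9  T2=7  T3=19  T4=17  T5=13
Waiting = turnaround − burst: T1=6, T2=0, T3=12, T4=1, T5=0
Total waiting = 6 + 0 + 12 + 1 + 0 = 19

19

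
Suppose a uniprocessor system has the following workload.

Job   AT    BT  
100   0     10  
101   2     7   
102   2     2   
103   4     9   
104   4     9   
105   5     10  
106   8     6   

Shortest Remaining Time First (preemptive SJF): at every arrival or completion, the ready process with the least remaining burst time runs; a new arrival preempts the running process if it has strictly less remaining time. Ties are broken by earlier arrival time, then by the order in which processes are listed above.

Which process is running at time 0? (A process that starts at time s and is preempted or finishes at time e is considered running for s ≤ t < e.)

100

Schedule: | 100 0-2 | 102 2-4 | 101 4-11 | 106 11-17 | 100 17-25 | 103 25-34 | 104 34-43 | 105 43-53 |
Completion: 100=25  101=11  102=4  103=34  104=43  105=53  106=17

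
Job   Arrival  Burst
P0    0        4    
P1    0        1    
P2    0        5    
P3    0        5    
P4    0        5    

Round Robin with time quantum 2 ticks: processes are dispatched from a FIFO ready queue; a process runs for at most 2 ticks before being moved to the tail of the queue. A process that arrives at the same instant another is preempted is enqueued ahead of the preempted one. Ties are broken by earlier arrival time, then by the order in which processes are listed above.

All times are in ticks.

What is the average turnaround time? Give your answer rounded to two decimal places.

Timeline: | P0 0-2 | P1 2-3 | P2 3-5 | P3 5-7 | P4 7-9 | P0 9-11 | P2 11-13 | P3 13-15 | P4 15-17 | P2 17-18 | P3 18-19 | P4 19-20 |
Completion: P0=11  P1=3  P2=18  P3=19  P4=20
Turnaround times: P0=11, P1=3, P2=18, P3=19, P4=20
Average turnaround = (11+3+18+19+20) / 5 = 71/5 = 14.20

14.20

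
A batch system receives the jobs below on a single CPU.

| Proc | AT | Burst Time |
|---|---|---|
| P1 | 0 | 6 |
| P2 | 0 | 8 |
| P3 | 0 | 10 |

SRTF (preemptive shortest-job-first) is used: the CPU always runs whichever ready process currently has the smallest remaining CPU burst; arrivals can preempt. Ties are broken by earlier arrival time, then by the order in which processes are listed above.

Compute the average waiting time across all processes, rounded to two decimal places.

Gantt: | P1 0-6 | P2 6-14 | P3 14-24 |
Completion: P1=6  P2=14  P3=24
Waiting times: P1=0, P2=6, P3=14
Average waiting = (0+6+14) / 3 = 20/3 = 6.67

6.67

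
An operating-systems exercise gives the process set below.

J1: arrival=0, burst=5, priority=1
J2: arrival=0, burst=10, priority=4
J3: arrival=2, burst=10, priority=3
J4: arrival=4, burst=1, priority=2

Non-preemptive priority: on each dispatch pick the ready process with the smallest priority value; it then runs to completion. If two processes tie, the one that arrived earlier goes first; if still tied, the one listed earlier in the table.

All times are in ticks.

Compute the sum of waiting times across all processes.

Gantt: | J1 0-5 | J4 5-6 | J3 6-16 | J2 16-26 |
Completion: J1=5  J2=26  J3=16  J4=6
Waiting = turnaround − burst: J1=0, J2=16, J3=4, J4=1
Total waiting = 0 + 16 + 4 + 1 = 21

21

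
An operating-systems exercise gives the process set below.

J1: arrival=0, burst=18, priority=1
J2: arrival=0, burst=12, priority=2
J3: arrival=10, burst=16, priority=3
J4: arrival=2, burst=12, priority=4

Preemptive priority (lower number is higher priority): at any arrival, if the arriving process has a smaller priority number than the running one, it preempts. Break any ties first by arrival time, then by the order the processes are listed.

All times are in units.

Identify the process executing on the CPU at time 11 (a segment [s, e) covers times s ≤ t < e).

Timeline: | J1 0-18 | J2 18-30 | J3 30-46 | J4 46-58 |
Completion: J1=18  J2=30  J3=46  J4=58

J1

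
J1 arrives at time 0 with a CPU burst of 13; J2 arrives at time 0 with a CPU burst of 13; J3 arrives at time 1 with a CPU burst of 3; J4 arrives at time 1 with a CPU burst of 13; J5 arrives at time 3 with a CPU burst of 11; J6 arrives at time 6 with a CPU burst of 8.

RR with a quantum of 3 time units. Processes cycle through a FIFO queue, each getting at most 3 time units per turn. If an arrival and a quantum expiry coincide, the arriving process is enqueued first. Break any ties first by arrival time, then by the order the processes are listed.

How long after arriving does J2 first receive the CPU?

3

Timeline: | J1 0-3 | J2 3-6 | J3 6-9 | J4 9-12 | J5 12-15 | J1 15-18 | J6 18-21 | J2 21-24 | J4 24-27 | J5 27-30 | J1 30-33 | J6 33-36 | J2 36-39 | J4 39-42 | J5 42-45 | J1 45-48 | J6 48-50 | J2 50-53 | J4 53-56 | J5 56-58 | J1 58-59 | J2 59-60 | J4 60-61 |
Completion: J1=59  J2=60  J3=9  J4=61  J5=58  J6=50
Response(J2) = first start − arrival = 3 − 0 = 3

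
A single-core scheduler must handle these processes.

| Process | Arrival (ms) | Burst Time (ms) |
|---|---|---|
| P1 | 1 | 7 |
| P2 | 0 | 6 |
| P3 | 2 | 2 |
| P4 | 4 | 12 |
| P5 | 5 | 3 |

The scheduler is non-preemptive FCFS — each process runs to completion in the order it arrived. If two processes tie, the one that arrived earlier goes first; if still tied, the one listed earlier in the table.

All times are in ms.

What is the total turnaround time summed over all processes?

Gantt: | P2 0-6 | P1 6-13 | P3 13-15 | P4 15-27 | P5 27-30 |
Completion: P1=13  P2=6  P3=15  P4=27  P5=30
Turnaround = completion − arrival: P1=12, P2=6, P3=13, P4=23, P5=25
Total turnaround = 12 + 6 + 13 + 23 + 25 = 79

79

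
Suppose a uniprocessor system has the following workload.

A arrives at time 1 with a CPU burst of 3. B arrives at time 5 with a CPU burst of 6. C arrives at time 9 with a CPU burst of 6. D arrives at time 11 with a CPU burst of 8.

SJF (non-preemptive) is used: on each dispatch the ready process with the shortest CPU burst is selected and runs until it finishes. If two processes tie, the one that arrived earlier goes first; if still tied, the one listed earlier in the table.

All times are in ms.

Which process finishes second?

B

Gantt: | idle 0-1 | A 1-4 | idle 4-5 | B 5-11 | C 11-17 | D 17-25 |
Completion: A=4  B=11  C=17  D=25
Finish order: A → B → C → D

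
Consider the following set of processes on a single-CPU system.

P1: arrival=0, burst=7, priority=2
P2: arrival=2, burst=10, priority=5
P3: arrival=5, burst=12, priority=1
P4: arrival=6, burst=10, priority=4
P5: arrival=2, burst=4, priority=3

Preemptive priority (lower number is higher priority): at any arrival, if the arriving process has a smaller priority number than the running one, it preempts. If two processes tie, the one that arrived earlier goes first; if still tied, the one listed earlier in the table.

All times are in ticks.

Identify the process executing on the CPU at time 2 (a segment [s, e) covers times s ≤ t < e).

P1

Schedule: | P1 0-5 | P3 5-17 | P1 17-19 | P5 19-23 | P4 23-33 | P2 33-43 |
Completion: P1=19  P2=43  P3=17  P4=33  P5=23
Turnaround (C−A): P1=19  P2=41  P3=12  P4=27  P5=21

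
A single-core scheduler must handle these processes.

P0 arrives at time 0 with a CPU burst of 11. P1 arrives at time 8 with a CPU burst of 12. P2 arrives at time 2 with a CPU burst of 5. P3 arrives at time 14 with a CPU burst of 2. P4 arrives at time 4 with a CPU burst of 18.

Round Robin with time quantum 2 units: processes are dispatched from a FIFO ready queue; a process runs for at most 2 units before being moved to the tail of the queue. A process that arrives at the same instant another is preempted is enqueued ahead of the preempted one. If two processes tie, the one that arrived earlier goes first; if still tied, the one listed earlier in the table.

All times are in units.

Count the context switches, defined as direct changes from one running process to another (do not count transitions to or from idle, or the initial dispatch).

22

Schedule: | P0 0-2 | P2 2-4 | P0 4-6 | P4 6-8 | P2 8-10 | P0 10-12 | P1 12-14 | P4 14-16 | P2 16-17 | P0 17-19 | P3 19-21 | P1 21-23 | P4 23-25 | P0 25-27 | P1 27-29 | P4 29-31 | P0 31-32 | P1 32-34 | P4 34-36 | P1 36-38 | P4 38-40 | P1 40-42 | P4 42-48 |
Completion: P0=32  P1=42  P2=17  P3=21  P4=48
Turnaround (C−A): P0=32  P1=34  P2=15  P3=7  P4=44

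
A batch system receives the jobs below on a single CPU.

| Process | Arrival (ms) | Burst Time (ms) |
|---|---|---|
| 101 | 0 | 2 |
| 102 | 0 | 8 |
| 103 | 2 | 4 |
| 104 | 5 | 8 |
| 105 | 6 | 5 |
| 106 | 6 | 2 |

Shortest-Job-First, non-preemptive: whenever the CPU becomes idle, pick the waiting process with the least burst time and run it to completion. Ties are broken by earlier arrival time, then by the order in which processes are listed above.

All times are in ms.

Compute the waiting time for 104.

16

Gantt: | 101 0-2 | 103 2-6 | 106 6-8 | 105 8-13 | 102 13-21 | 104 21-29 |
Completion: 101=2  102=21  103=6  104=29  105=13  106=8
Turnaround (C−A): 101=2  102=21  103=4  104=24  105=7  106=2
Waiting(104) = turnaround − burst = 24 − 8 = 16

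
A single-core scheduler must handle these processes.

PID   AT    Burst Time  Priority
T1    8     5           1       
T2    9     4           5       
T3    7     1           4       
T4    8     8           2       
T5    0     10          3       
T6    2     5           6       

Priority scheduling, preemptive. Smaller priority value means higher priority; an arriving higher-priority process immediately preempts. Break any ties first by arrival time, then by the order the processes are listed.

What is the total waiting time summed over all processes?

75

Gantt: | T5 0-8 | T1 8-13 | T4 13-21 | T5 21-23 | T3 23-24 | T2 24-28 | T6 28-33 |
Completion: T1=13  T2=28  T3=24  T4=21  T5=23  T6=33
Turnaround (C−A): T1=5  T2=19  T3=17  T4=13  T5=23  T6=31
Waiting = turnaround − burst: T1=0, T2=15, T3=16, T4=5, T5=13, T6=26
Total waiting = 0 + 15 + 16 + 5 + 13 + 26 = 75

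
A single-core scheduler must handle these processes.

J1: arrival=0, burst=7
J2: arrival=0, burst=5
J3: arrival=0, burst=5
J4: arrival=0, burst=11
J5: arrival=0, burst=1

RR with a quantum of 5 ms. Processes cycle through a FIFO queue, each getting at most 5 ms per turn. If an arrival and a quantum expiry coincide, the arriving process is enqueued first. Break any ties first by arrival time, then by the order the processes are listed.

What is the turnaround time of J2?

10

Schedule: | J1 0-5 | J2 5-10 | J3 10-15 | J4 15-20 | J5 20-21 | J1 21-23 | J4 23-29 |
Completion: J1=23  J2=10  J3=15  J4=29  J5=21
Turnaround (C−A): J1=23  J2=10  J3=15  J4=29  J5=21
Turnaround(J2) = completion − arrival = 10 − 0 = 10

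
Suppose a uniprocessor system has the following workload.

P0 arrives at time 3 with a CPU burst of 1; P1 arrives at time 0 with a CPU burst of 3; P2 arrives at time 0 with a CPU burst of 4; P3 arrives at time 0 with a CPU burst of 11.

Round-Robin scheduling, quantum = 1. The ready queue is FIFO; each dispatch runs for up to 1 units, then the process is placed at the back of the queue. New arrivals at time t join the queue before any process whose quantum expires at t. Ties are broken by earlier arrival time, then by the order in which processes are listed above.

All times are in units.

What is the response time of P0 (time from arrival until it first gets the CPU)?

Schedule: | P1 0-1 | P2 1-2 | P3 2-3 | P1 3-4 | P2 4-5 | P0 5-6 | P3 6-7 | P1 7-8 | P2 8-9 | P3 9-10 | P2 10-11 | P3 11-19 |
Completion: P0=6  P1=8  P2=11  P3=19
Response(P0) = first start − arrival = 5 − 3 = 2

2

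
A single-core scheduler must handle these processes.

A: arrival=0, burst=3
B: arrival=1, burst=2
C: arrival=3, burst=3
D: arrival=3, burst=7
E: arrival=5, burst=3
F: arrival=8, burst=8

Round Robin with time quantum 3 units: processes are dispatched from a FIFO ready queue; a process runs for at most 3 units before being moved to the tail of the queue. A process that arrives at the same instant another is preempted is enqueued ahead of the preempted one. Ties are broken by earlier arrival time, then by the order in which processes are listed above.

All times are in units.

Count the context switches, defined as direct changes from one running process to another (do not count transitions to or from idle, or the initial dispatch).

9

Timeline: | A 0-3 | B 3-5 | C 5-8 | D 8-11 | E 11-14 | F 14-17 | D 17-20 | F 20-23 | D 23-24 | F 24-26 |
Completion: A=3  B=5  C=8  D=24  E=14  F=26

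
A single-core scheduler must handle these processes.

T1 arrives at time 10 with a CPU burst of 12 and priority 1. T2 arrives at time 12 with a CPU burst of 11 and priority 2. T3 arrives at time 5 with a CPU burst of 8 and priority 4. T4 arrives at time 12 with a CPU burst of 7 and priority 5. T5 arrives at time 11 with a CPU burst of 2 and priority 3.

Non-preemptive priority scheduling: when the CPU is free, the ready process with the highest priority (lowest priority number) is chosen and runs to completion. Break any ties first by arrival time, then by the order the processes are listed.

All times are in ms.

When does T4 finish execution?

45

Timeline: | idle 0-5 | T3 5-13 | T1 13-25 | T2 25-36 | T5 36-38 | T4 38-45 |
Completion: T1=25  T2=36  T3=13  T4=45  T5=38
Turnaround (C−A): T1=15  T2=24  T3=8  T4=33  T5=27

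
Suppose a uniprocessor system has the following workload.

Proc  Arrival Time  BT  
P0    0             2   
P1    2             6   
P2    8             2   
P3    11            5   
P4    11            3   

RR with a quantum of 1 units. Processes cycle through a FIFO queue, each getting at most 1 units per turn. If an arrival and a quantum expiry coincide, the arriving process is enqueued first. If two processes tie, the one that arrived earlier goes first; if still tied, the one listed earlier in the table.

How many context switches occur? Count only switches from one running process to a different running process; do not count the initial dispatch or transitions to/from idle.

Schedule: | P0 0-2 | P1 2-8 | P2 8-10 | idle 10-11 | P3 11-12 | P4 12-13 | P3 13-14 | P4 14-15 | P3 15-16 | P4 16-17 | P3 17-19 |
Completion: P0=2  P1=8  P2=10  P3=19  P4=17

8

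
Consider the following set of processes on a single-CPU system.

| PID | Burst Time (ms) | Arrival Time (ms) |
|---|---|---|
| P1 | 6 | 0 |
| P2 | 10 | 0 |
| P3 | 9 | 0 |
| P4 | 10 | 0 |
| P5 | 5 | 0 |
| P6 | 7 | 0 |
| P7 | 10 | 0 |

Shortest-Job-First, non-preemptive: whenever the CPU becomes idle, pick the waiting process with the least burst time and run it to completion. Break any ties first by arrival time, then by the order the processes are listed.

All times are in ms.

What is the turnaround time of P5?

5

Timeline: | P5 0-5 | P1 5-11 | P6 11-18 | P3 18-27 | P2 27-37 | P4 37-47 | P7 47-57 |
Completion: P1=11  P2=37  P3=27  P4=47  P5=5  P6=18  P7=57
Turnaround (C−A): P1=11  P2=37  P3=27  P4=47  P5=5  P6=18  P7=57
Turnaround(P5) = completion − arrival = 5 − 0 = 5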